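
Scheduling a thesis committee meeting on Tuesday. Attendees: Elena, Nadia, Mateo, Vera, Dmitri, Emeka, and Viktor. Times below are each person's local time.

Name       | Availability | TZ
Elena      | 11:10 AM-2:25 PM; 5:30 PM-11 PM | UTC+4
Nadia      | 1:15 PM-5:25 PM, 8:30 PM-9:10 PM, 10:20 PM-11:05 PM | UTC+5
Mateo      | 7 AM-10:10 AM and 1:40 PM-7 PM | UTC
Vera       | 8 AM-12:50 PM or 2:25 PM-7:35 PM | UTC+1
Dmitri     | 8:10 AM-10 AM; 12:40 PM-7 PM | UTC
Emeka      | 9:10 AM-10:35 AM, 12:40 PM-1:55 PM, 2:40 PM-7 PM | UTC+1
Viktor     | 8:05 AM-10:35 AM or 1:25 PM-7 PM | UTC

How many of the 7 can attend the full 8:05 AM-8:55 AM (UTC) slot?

Elena in UTC: 07:10-10:25, 13:30-19:00 (subtract 4h to convert from UTC+4).
Nadia in UTC: 08:15-12:25, 15:30-16:10, 17:20-18:05 (subtract 5h to convert from UTC+5).
Mateo in UTC: 07:00-10:10, 13:40-19:00.
Vera in UTC: 07:00-11:50, 13:25-18:35 (subtract 1h to convert from UTC+1).
Dmitri in UTC: 08:10-10:00, 12:40-19:00.
Emeka in UTC: 08:10-09:35, 11:40-12:55, 13:40-18:00 (subtract 1h to convert from UTC+1).
Viktor in UTC: 08:05-10:35, 13:25-19:00.
Elena, Mateo, Vera, and Viktor can make the full 08:05-08:55 slot — that's 4.

4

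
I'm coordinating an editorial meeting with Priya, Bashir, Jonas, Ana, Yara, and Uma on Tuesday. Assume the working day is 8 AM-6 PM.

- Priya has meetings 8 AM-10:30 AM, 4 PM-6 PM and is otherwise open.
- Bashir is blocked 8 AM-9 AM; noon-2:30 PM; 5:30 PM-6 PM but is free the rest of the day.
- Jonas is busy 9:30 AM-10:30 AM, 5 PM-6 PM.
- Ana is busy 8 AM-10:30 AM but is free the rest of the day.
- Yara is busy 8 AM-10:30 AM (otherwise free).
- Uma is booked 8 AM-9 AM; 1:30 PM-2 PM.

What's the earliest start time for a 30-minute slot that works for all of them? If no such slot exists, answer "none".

10:30

Priya free: 10:30-16:00 (invert busy blocks within the working day).
Bashir free: 09:00-12:00, 14:30-17:30 (invert busy blocks within the working day).
Jonas free: 08:00-09:30, 10:30-17:00 (invert busy blocks within the working day).
Ana free: 10:30-18:00 (invert busy blocks within the working day).
Yara free: 10:30-18:00 (invert busy blocks within the working day).
Uma free: 09:00-13:30, 14:00-18:00 (invert busy blocks within the working day).
Priya ∩ Bashir: 10:30-12:00, 14:30-16:00.
Priya ∩ Bashir ∩ Jonas: 10:30-12:00, 14:30-16:00.
Priya ∩ Bashir ∩ Jonas ∩ Ana: 10:30-12:00, 14:30-16:00.
Priya ∩ Bashir ∩ Jonas ∩ Ana ∩ Yara: 10:30-12:00, 14:30-16:00.
Priya ∩ Bashir ∩ Jonas ∩ Ana ∩ Yara ∩ Uma: 10:30-12:00, 14:30-16:00.
The first common window of at least 30 minutes is 10:30-12:00, so the earliest start is 10:30.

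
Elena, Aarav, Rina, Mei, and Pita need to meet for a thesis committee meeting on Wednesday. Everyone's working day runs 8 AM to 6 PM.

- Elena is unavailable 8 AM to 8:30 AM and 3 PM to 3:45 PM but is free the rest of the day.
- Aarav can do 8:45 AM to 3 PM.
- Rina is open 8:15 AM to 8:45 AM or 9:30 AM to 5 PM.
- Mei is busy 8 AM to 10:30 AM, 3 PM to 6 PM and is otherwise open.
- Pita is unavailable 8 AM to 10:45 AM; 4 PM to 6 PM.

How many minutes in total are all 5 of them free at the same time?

Elena free: 08:30-15:00, 15:45-18:00 (invert busy blocks within the working day).
Aarav free: 08:45-15:00.
Rina free: 08:15-08:45, 09:30-17:00.
Mei free: 10:30-15:00 (invert busy blocks within the working day).
Pita free: 10:45-16:00 (invert busy blocks within the working day).
Elena ∩ Aarav: 08:45-15:00.
Elena ∩ Aarav ∩ Rina: 09:30-15:00.
Elena ∩ Aarav ∩ Rina ∩ Mei: 10:30-15:00.
Elena ∩ Aarav ∩ Rina ∩ Mei ∩ Pita: 10:45-15:00.
Those are the intersection windows.
That's a single block of 255 minutes.

255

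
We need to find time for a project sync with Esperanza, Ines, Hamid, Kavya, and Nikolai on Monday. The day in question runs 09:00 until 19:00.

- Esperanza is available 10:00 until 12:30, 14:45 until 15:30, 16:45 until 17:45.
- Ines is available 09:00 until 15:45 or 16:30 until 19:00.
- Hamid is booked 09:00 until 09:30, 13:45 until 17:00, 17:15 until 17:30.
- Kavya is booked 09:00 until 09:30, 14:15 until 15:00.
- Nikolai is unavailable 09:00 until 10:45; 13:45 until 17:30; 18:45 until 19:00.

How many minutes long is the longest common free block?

Esperanza free: 10:00-12:30, 14:45-15:30, 16:45-17:45.
Ines free: 09:00-15:45, 16:30-19:00.
Hamid free: 09:30-13:45, 17:00-17:15, 17:30-19:00 (invert busy blocks within the working day).
Kavya free: 09:30-14:15, 15:00-19:00 (invert busy blocks within the working day).
Nikolai free: 10:45-13:45, 17:30-18:45 (invert busy blocks within the working day).
Esperanza ∩ Ines: 10:00-12:30, 14:45-15:30, 16:45-17:45.
Esperanza ∩ Ines ∩ Hamid: 10:00-12:30, 17:00-17:15, 17:30-17:45.
Esperanza ∩ Ines ∩ Hamid ∩ Kavya: 10:00-12:30, 17:00-17:15, 17:30-17:45.
Esperanza ∩ Ines ∩ Hamid ∩ Kavya ∩ Nikolai: 10:45-12:30, 17:30-17:45.
The longest is 10:45-12:30 at 105 minutes.

105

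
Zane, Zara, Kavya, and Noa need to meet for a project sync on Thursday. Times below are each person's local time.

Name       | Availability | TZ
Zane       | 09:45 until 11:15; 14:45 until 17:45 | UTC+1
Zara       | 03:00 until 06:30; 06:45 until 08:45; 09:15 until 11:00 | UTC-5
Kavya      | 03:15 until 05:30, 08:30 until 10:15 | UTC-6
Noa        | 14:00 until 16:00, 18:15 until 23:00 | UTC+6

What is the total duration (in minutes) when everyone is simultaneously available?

135

Zane in UTC: 08:45-10:15, 13:45-16:45 (subtract 1h to convert from UTC+1).
Zara in UTC: 08:00-11:30, 11:45-13:45, 14:15-16:00 (add 5h to convert from UTC-5).
Kavya in UTC: 09:15-11:30, 14:30-16:15 (add 6h to convert from UTC-6).
Noa in UTC: 08:00-10:00, 12:15-17:00 (subtract 6h to convert from UTC+6).
Zane ∩ Zara: 08:45-10:15, 14:15-16:00.
Zane ∩ Zara ∩ Kavya: 09:15-10:15, 14:30-16:00.
Zane ∩ Zara ∩ Kavya ∩ Noa: 09:15-10:00, 14:30-16:00.
Summing the common windows: 45 + 90 = 135 minutes.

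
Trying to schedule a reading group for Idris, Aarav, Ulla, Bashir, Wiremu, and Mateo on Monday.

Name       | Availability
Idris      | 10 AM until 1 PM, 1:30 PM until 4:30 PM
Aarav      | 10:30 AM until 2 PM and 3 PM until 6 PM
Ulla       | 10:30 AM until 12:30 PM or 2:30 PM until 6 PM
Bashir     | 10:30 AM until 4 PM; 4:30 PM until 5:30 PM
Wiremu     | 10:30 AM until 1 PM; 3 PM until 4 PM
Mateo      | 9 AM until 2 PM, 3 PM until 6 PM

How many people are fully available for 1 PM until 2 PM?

3

Aarav, Bashir, and Mateo can make the full 13:00-14:00 slot — that's 3.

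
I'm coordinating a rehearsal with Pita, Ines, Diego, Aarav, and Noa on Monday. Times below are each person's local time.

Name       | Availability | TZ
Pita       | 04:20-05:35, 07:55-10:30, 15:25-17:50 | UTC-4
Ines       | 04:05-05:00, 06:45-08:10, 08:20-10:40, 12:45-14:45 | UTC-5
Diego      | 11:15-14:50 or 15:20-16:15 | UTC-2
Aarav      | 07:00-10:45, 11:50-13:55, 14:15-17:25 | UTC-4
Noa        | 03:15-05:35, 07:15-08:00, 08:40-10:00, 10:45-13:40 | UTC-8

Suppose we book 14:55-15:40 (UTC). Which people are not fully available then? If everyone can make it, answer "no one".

Pita in UTC: 08:20-09:35, 11:55-14:30, 19:25-21:50 (add 4h to convert from UTC-4).
Ines in UTC: 09:05-10:00, 11:45-13:10, 13:20-15:40, 17:45-19:45 (add 5h to convert from UTC-5).
Diego in UTC: 13:15-16:50, 17:20-18:15 (add 2h to convert from UTC-2).
Aarav in UTC: 11:00-14:45, 15:50-17:55, 18:15-21:25 (add 4h to convert from UTC-4).
Noa in UTC: 11:15-13:35, 15:15-16:00, 16:40-18:00, 18:45-21:40 (add 8h to convert from UTC-8).
Pita: not fully free for 14:55-15:40. Ines: free for 14:55-15:40. Diego: free for 14:55-15:40. Aarav: not fully free for 14:55-15:40. Noa: not fully free for 14:55-15:40.

Aarav, Noa, Pita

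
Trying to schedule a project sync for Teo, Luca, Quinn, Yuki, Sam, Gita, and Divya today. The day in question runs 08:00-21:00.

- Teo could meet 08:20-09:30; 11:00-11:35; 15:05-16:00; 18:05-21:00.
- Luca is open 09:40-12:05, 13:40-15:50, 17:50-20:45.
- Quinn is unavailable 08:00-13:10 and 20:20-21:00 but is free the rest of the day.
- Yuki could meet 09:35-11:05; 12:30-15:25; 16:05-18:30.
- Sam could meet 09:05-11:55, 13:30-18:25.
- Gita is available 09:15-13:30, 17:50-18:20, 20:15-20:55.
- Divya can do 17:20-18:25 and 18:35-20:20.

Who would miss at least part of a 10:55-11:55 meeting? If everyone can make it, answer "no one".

Divya, Quinn, Teo, Yuki

Teo free: 08:20-09:30, 11:00-11:35, 15:05-16:00, 18:05-21:00.
Luca free: 09:40-12:05, 13:40-15:50, 17:50-20:45.
Quinn free: 13:10-20:20 (invert busy blocks within the working day).
Yuki free: 09:35-11:05, 12:30-15:25, 16:05-18:30.
Sam free: 09:05-11:55, 13:30-18:25.
Gita free: 09:15-13:30, 17:50-18:20, 20:15-20:55.
Divya free: 17:20-18:25, 18:35-20:20.
Teo: not fully free for 10:55-11:55. Luca: free for 10:55-11:55. Quinn: not fully free for 10:55-11:55. Yuki: not fully free for 10:55-11:55. Sam: free for 10:55-11:55. Gita: free for 10:55-11:55. Divya: not fully free for 10:55-11:55.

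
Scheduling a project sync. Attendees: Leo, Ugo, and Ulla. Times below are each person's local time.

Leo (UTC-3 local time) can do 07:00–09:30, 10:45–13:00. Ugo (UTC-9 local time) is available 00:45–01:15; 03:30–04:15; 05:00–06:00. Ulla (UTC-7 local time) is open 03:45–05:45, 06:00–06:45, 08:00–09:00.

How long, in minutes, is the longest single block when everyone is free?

Leo in UTC: 10:00-12:30, 13:45-16:00 (add 3h to convert from UTC-3).
Ugo in UTC: 09:45-10:15, 12:30-13:15, 14:00-15:00 (add 9h to convert from UTC-9).
Ulla in UTC: 10:45-12:45, 13:00-13:45, 15:00-16:00 (add 7h to convert from UTC-7).
Leo ∩ Ugo: 10:00-10:15, 14:00-15:00.
Leo ∩ Ugo ∩ Ulla: ∅.
There is no time when everyone is free.
No common window exists, so the longest block is 0 minutes.

0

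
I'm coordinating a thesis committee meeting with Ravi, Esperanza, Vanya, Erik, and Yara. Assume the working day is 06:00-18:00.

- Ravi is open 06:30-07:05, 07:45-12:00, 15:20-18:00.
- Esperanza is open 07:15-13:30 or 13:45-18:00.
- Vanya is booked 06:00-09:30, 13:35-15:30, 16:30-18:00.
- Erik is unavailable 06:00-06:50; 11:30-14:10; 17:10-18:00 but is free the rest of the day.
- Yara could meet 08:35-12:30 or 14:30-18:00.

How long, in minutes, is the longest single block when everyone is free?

120

Ravi free: 06:30-07:05, 07:45-12:00, 15:20-18:00.
Esperanza free: 07:15-13:30, 13:45-18:00.
Vanya free: 09:30-13:35, 15:30-16:30 (invert busy blocks within the working day).
Erik free: 06:50-11:30, 14:10-17:10 (invert busy blocks within the working day).
Yara free: 08:35-12:30, 14:30-18:00.
Ravi ∩ Esperanza: 07:45-12:00, 15:20-18:00.
Ravi ∩ Esperanza ∩ Vanya: 09:30-12:00, 15:30-16:30.
Ravi ∩ Esperanza ∩ Vanya ∩ Erik: 09:30-11:30, 15:30-16:30.
Ravi ∩ Esperanza ∩ Vanya ∩ Erik ∩ Yara: 09:30-11:30, 15:30-16:30.
The longest is 09:30-11:30 at 120 minutes.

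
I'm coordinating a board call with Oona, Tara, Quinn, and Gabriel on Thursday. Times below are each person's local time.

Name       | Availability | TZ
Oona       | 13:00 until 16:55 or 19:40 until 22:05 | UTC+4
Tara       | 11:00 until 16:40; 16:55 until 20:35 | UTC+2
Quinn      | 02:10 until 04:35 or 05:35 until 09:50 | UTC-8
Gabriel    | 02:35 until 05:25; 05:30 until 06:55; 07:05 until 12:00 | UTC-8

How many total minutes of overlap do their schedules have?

Oona in UTC: 09:00-12:55, 15:40-18:05 (subtract 4h to convert from UTC+4).
Tara in UTC: 09:00-14:40, 14:55-18:35 (subtract 2h to convert from UTC+2).
Quinn in UTC: 10:10-12:35, 13:35-17:50 (add 8h to convert from UTC-8).
Gabriel in UTC: 10:35-13:25, 13:30-14:55, 15:05-20:00 (add 8h to convert from UTC-8).
Oona ∩ Tara: 09:00-12:55, 15:40-18:05.
Oona ∩ Tara ∩ Quinn: 10:10-12:35, 15:40-17:50.
Oona ∩ Tara ∩ Quinn ∩ Gabriel: 10:35-12:35, 15:40-17:50.
Summing the common windows: 120 + 130 = 250 minutes.

250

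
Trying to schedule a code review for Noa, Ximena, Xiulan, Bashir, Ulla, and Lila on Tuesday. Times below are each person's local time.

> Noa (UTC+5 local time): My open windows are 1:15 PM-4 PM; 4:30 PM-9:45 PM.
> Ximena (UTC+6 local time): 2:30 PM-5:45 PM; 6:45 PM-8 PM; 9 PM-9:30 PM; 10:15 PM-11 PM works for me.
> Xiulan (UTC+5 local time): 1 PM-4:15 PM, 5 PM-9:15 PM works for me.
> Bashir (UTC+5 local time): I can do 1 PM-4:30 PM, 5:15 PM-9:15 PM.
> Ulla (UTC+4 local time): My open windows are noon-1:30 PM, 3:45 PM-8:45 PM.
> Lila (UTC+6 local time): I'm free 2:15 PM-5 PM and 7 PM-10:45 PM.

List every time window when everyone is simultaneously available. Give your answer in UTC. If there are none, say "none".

08:30-09:30, 13:00-14:00, 15:00-15:30

Noa in UTC: 08:15-11:00, 11:30-16:45 (subtract 5h to convert from UTC+5).
Ximena in UTC: 08:30-11:45, 12:45-14:00, 15:00-15:30, 16:15-17:00 (subtract 6h to convert from UTC+6).
Xiulan in UTC: 08:00-11:15, 12:00-16:15 (subtract 5h to convert from UTC+5).
Bashir in UTC: 08:00-11:30, 12:15-16:15 (subtract 5h to convert from UTC+5).
Ulla in UTC: 08:00-09:30, 11:45-16:45 (subtract 4h to convert from UTC+4).
Lila in UTC: 08:15-11:00, 13:00-16:45 (subtract 6h to convert from UTC+6).
Noa ∩ Ximena: 08:30-11:00, 11:30-11:45, 12:45-14:00, 15:00-15:30, 16:15-16:45.
Noa ∩ Ximena ∩ Xiulan: 08:30-11:00, 12:45-14:00, 15:00-15:30.
Noa ∩ Ximena ∩ Xiulan ∩ Bashir: 08:30-11:00, 12:45-14:00, 15:00-15:30.
Noa ∩ Ximena ∩ Xiulan ∩ Bashir ∩ Ulla: 08:30-09:30, 12:45-14:00, 15:00-15:30.
Noa ∩ Ximena ∩ Xiulan ∩ Bashir ∩ Ulla ∩ Lila: 08:30-09:30, 13:00-14:00, 15:00-15:30.
So the common availability across everyone is 08:30-09:30, 13:00-14:00, 15:00-15:30.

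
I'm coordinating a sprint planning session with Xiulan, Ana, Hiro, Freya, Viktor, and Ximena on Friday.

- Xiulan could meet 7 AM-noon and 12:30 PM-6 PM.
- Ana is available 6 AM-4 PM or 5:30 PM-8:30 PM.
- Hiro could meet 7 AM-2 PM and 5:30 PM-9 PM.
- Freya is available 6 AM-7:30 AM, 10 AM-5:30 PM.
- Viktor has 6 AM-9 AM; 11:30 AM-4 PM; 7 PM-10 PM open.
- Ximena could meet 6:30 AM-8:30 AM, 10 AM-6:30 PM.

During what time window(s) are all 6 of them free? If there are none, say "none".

07:00-07:30, 11:30-12:00, 12:30-14:00

Xiulan ∩ Ana: 07:00-12:00, 12:30-16:00, 17:30-18:00.
Xiulan ∩ Ana ∩ Hiro: 07:00-12:00, 12:30-14:00, 17:30-18:00.
Xiulan ∩ Ana ∩ Hiro ∩ Freya: 07:00-07:30, 10:00-12:00, 12:30-14:00.
Xiulan ∩ Ana ∩ Hiro ∩ Freya ∩ Viktor: 07:00-07:30, 11:30-12:00, 12:30-14:00.
Xiulan ∩ Ana ∩ Hiro ∩ Freya ∩ Viktor ∩ Ximena: 07:00-07:30, 11:30-12:00, 12:30-14:00.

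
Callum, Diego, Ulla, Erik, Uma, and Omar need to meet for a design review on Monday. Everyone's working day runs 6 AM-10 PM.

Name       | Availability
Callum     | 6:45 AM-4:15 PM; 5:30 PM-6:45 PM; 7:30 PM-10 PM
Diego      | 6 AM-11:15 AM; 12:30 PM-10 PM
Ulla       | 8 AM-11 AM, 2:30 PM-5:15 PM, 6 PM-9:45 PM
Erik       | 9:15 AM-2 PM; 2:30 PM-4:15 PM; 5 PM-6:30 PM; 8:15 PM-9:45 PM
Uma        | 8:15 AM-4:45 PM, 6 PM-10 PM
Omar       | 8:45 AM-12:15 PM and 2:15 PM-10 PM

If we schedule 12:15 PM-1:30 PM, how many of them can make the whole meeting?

3

Callum, Erik, and Uma can make the full 12:15-13:30 slot — that's 3.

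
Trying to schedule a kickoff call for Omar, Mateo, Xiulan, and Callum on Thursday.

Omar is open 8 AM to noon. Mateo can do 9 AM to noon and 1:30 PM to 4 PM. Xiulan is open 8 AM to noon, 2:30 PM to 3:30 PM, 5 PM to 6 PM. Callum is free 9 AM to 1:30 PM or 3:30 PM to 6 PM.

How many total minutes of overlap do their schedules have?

Omar ∩ Mateo: 09:00-12:00.
Omar ∩ Mateo ∩ Xiulan: 09:00-12:00.
Omar ∩ Mateo ∩ Xiulan ∩ Callum: 09:00-12:00.
That's a single block of 180 minutes.

180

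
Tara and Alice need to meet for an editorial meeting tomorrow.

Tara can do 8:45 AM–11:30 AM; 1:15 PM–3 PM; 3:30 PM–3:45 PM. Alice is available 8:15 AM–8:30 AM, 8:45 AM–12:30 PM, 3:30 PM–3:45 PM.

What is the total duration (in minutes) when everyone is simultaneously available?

180

Tara ∩ Alice: 08:45-11:30, 15:30-15:45.
So the common availability across everyone is 08:45-11:30, 15:30-15:45.
Summing the common windows: 165 + 15 = 180 minutes.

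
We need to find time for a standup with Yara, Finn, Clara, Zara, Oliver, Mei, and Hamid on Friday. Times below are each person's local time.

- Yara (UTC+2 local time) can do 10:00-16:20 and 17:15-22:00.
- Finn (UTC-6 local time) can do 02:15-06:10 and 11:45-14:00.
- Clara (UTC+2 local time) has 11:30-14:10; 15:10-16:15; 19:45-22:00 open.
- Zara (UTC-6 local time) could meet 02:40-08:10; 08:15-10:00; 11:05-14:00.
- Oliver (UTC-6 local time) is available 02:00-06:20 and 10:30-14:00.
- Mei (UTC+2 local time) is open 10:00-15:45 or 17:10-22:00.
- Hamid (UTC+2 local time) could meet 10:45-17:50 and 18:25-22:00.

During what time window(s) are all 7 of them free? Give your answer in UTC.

09:30-12:10, 17:45-20:00

Yara in UTC: 08:00-14:20, 15:15-20:00 (subtract 2h to convert from UTC+2).
Finn in UTC: 08:15-12:10, 17:45-20:00 (add 6h to convert from UTC-6).
Clara in UTC: 09:30-12:10, 13:10-14:15, 17:45-20:00 (subtract 2h to convert from UTC+2).
Zara in UTC: 08:40-14:10, 14:15-16:00, 17:05-20:00 (add 6h to convert from UTC-6).
Oliver in UTC: 08:00-12:20, 16:30-20:00 (add 6h to convert from UTC-6).
Mei in UTC: 08:00-13:45, 15:10-20:00 (subtract 2h to convert from UTC+2).
Hamid in UTC: 08:45-15:50, 16:25-20:00 (subtract 2h to convert from UTC+2).
Yara ∩ Finn: 08:15-12:10, 17:45-20:00.
Yara ∩ Finn ∩ Clara: 09:30-12:10, 17:45-20:00.
Yara ∩ Finn ∩ Clara ∩ Zara: 09:30-12:10, 17:45-20:00.
Yara ∩ Finn ∩ Clara ∩ Zara ∩ Oliver: 09:30-12:10, 17:45-20:00.
Yara ∩ Finn ∩ Clara ∩ Zara ∩ Oliver ∩ Mei: 09:30-12:10, 17:45-20:00.
Yara ∩ Finn ∩ Clara ∩ Zara ∩ Oliver ∩ Mei ∩ Hamid: 09:30-12:10, 17:45-20:00.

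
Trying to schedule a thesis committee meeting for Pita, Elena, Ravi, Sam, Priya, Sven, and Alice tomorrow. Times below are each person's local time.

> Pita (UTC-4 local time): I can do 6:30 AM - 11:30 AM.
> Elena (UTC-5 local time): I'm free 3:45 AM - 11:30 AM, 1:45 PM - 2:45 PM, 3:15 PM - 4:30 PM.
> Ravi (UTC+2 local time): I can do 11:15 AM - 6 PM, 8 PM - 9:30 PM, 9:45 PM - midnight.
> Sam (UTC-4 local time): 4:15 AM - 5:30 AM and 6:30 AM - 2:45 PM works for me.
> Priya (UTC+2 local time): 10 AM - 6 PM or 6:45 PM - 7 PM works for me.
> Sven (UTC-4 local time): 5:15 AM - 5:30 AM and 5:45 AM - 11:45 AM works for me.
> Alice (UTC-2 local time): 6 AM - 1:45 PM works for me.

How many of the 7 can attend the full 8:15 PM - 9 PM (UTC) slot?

2

Pita in UTC: 10:30-15:30 (add 4h to convert from UTC-4).
Elena in UTC: 08:45-16:30, 18:45-19:45, 20:15-21:30 (add 5h to convert from UTC-5).
Ravi in UTC: 09:15-16:00, 18:00-19:30, 19:45-22:00 (subtract 2h to convert from UTC+2).
Sam in UTC: 08:15-09:30, 10:30-18:45 (add 4h to convert from UTC-4).
Priya in UTC: 08:00-16:00, 16:45-17:00 (subtract 2h to convert from UTC+2).
Sven in UTC: 09:15-09:30, 09:45-15:45 (add 4h to convert from UTC-4).
Alice in UTC: 08:00-15:45 (add 2h to convert from UTC-2).
Elena and Ravi can make the full 20:15-21:00 slot — that's 2.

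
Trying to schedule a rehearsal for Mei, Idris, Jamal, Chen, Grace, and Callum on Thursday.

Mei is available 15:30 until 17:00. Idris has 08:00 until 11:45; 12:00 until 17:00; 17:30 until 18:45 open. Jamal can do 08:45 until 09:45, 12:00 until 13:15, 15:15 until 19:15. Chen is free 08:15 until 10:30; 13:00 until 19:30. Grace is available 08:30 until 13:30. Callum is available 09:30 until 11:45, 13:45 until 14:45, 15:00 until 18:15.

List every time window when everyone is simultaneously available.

Mei ∩ Idris: 15:30-17:00.
Mei ∩ Idris ∩ Jamal: 15:30-17:00.
Mei ∩ Idris ∩ Jamal ∩ Chen: 15:30-17:00.
Mei ∩ Idris ∩ Jamal ∩ Chen ∩ Grace: ∅.
Mei ∩ Idris ∩ Jamal ∩ Chen ∩ Grace ∩ Callum: ∅.
There is no time when everyone is free.

none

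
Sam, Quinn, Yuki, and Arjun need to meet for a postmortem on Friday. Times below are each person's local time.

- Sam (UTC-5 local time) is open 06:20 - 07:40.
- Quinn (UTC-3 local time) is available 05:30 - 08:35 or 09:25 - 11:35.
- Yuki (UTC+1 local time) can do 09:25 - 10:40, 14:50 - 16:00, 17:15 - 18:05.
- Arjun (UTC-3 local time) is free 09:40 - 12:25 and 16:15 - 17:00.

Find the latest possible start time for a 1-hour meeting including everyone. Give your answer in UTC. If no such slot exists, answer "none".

none

Sam in UTC: 11:20-12:40 (add 5h to convert from UTC-5).
Quinn in UTC: 08:30-11:35, 12:25-14:35 (add 3h to convert from UTC-3).
Yuki in UTC: 08:25-09:40, 13:50-15:00, 16:15-17:05 (subtract 1h to convert from UTC+1).
Arjun in UTC: 12:40-15:25, 19:15-20:00 (add 3h to convert from UTC-3).
Sam ∩ Quinn: 11:20-11:35, 12:25-12:40.
Sam ∩ Quinn ∩ Yuki: ∅.
Sam ∩ Quinn ∩ Yuki ∩ Arjun: ∅.
There is no time when everyone is free.
No common window is at least 60 minutes long.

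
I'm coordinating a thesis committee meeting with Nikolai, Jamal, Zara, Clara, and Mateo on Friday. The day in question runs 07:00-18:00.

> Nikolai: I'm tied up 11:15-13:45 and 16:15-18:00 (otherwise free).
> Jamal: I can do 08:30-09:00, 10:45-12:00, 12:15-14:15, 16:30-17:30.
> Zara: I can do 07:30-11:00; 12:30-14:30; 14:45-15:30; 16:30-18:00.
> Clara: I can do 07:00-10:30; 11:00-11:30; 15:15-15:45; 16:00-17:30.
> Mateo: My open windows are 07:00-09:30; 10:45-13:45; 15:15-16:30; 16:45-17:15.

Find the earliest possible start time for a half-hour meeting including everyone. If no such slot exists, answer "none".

Nikolai free: 07:00-11:15, 13:45-16:15 (invert busy blocks within the working day).
Jamal free: 08:30-09:00, 10:45-12:00, 12:15-14:15, 16:30-17:30.
Zara free: 07:30-11:00, 12:30-14:30, 14:45-15:30, 16:30-18:00.
Clara free: 07:00-10:30, 11:00-11:30, 15:15-15:45, 16:00-17:30.
Mateo free: 07:00-09:30, 10:45-13:45, 15:15-16:30, 16:45-17:15.
Nikolai ∩ Jamal: 08:30-09:00, 10:45-11:15, 13:45-14:15.
Nikolai ∩ Jamal ∩ Zara: 08:30-09:00, 10:45-11:00, 13:45-14:15.
Nikolai ∩ Jamal ∩ Zara ∩ Clara: 08:30-09:00.
Nikolai ∩ Jamal ∩ Zara ∩ Clara ∩ Mateo: 08:30-09:00.
The first common window of at least 30 minutes is 08:30-09:00, so the earliest start is 08:30.

08:30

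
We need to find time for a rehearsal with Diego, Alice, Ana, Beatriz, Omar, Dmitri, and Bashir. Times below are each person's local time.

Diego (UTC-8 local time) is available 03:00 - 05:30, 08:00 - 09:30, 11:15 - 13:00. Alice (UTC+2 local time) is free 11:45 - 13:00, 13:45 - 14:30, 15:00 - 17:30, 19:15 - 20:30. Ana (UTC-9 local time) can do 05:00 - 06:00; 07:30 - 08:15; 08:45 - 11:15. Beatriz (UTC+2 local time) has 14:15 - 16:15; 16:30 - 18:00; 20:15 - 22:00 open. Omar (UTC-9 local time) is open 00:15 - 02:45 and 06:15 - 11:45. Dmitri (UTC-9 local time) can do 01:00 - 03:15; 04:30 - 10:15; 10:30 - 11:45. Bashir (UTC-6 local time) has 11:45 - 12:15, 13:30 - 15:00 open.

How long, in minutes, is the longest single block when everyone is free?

Diego in UTC: 11:00-13:30, 16:00-17:30, 19:15-21:00 (add 8h to convert from UTC-8).
Alice in UTC: 09:45-11:00, 11:45-12:30, 13:00-15:30, 17:15-18:30 (subtract 2h to convert from UTC+2).
Ana in UTC: 14:00-15:00, 16:30-17:15, 17:45-20:15 (add 9h to convert from UTC-9).
Beatriz in UTC: 12:15-14:15, 14:30-16:00, 18:15-20:00 (subtract 2h to convert from UTC+2).
Omar in UTC: 09:15-11:45, 15:15-20:45 (add 9h to convert from UTC-9).
Dmitri in UTC: 10:00-12:15, 13:30-19:15, 19:30-20:45 (add 9h to convert from UTC-9).
Bashir in UTC: 17:45-18:15, 19:30-21:00 (add 6h to convert from UTC-6).
Diego ∩ Alice: 11:45-12:30, 13:00-13:30, 17:15-17:30.
Diego ∩ Alice ∩ Ana: ∅.
Diego ∩ Alice ∩ Ana ∩ Beatriz: ∅.
Diego ∩ Alice ∩ Ana ∩ Beatriz ∩ Omar: ∅.
Diego ∩ Alice ∩ Ana ∩ Beatriz ∩ Omar ∩ Dmitri: ∅.
Diego ∩ Alice ∩ Ana ∩ Beatriz ∩ Omar ∩ Dmitri ∩ Bashir: ∅.
There is no time when everyone is free.
No common window exists, so the longest block is 0 minutes.

0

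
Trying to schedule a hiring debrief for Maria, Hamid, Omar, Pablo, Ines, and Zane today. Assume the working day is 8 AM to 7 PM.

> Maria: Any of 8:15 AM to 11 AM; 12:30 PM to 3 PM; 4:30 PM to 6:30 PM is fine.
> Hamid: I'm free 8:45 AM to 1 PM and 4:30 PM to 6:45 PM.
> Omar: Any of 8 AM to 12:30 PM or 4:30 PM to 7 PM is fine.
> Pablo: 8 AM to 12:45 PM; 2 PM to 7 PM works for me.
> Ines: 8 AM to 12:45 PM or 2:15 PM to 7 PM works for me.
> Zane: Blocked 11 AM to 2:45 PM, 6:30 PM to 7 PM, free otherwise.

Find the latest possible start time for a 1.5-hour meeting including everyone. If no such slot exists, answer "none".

Maria free: 08:15-11:00, 12:30-15:00, 16:30-18:30.
Hamid free: 08:45-13:00, 16:30-18:45.
Omar free: 08:00-12:30, 16:30-19:00.
Pablo free: 08:00-12:45, 14:00-19:00.
Ines free: 08:00-12:45, 14:15-19:00.
Zane free: 08:00-11:00, 14:45-18:30 (invert busy blocks within the working day).
Maria ∩ Hamid: 08:45-11:00, 12:30-13:00, 16:30-18:30.
Maria ∩ Hamid ∩ Omar: 08:45-11:00, 16:30-18:30.
Maria ∩ Hamid ∩ Omar ∩ Pablo: 08:45-11:00, 16:30-18:30.
Maria ∩ Hamid ∩ Omar ∩ Pablo ∩ Ines: 08:45-11:00, 16:30-18:30.
Maria ∩ Hamid ∩ Omar ∩ Pablo ∩ Ines ∩ Zane: 08:45-11:00, 16:30-18:30.
The last common window of at least 90 minutes is 16:30-18:30; a 90-minute meeting can start as late as 17:00 and still end by 18:30.

17:00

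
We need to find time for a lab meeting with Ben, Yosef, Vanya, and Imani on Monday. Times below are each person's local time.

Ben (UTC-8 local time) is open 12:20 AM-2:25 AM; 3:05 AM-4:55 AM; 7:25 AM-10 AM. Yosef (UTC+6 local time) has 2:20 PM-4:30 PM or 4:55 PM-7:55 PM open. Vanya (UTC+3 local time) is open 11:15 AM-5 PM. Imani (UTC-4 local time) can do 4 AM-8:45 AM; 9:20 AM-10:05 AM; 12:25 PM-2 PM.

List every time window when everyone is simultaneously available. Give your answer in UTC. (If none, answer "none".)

08:20-10:25, 11:05-12:45

Ben in UTC: 08:20-10:25, 11:05-12:55, 15:25-18:00 (add 8h to convert from UTC-8).
Yosef in UTC: 08:20-10:30, 10:55-13:55 (subtract 6h to convert from UTC+6).
Vanya in UTC: 08:15-14:00 (subtract 3h to convert from UTC+3).
Imani in UTC: 08:00-12:45, 13:20-14:05, 16:25-18:00 (add 4h to convert from UTC-4).
Ben ∩ Yosef: 08:20-10:25, 11:05-12:55.
Ben ∩ Yosef ∩ Vanya: 08:20-10:25, 11:05-12:55.
Ben ∩ Yosef ∩ Vanya ∩ Imani: 08:20-10:25, 11:05-12:45.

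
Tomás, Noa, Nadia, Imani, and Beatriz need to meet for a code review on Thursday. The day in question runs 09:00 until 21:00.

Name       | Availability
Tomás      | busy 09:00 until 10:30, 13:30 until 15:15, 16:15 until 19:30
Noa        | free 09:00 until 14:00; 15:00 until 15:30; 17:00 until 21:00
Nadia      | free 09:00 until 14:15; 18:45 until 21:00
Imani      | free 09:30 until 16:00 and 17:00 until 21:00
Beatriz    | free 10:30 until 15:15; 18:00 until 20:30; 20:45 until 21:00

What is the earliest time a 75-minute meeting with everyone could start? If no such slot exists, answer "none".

10:30

Tomás free: 10:30-13:30, 15:15-16:15, 19:30-21:00 (invert busy blocks within the working day).
Noa free: 09:00-14:00, 15:00-15:30, 17:00-21:00.
Nadia free: 09:00-14:15, 18:45-21:00.
Imani free: 09:30-16:00, 17:00-21:00.
Beatriz free: 10:30-15:15, 18:00-20:30, 20:45-21:00.
Tomás ∩ Noa: 10:30-13:30, 15:15-15:30, 19:30-21:00.
Tomás ∩ Noa ∩ Nadia: 10:30-13:30, 19:30-21:00.
Tomás ∩ Noa ∩ Nadia ∩ Imani: 10:30-13:30, 19:30-21:00.
Tomás ∩ Noa ∩ Nadia ∩ Imani ∩ Beatriz: 10:30-13:30, 19:30-20:30, 20:45-21:00.
The first common window of at least 75 minutes is 10:30-13:30, so the earliest start is 10:30.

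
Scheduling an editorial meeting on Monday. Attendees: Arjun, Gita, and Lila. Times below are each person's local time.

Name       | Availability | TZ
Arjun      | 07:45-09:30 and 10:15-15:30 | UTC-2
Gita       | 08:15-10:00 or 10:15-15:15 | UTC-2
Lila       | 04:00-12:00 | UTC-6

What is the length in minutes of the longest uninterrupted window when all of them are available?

300

Arjun in UTC: 09:45-11:30, 12:15-17:30 (add 2h to convert from UTC-2).
Gita in UTC: 10:15-12:00, 12:15-17:15 (add 2h to convert from UTC-2).
Lila in UTC: 10:00-18:00 (add 6h to convert from UTC-6).
Arjun ∩ Gita: 10:15-11:30, 12:15-17:15.
Arjun ∩ Gita ∩ Lila: 10:15-11:30, 12:15-17:15.
The longest is 12:15-17:15 at 300 minutes.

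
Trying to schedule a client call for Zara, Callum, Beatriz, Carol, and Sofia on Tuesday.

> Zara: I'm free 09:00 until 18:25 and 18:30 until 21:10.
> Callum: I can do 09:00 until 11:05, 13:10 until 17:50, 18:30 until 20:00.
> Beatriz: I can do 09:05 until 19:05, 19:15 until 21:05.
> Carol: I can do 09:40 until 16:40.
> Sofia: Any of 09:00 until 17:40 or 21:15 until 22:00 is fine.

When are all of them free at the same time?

Zara ∩ Callum: 09:00-11:05, 13:10-17:50, 18:30-20:00.
Zara ∩ Callum ∩ Beatriz: 09:05-11:05, 13:10-17:50, 18:30-19:05, 19:15-20:00.
Zara ∩ Callum ∩ Beatriz ∩ Carol: 09:40-11:05, 13:10-16:40.
Zara ∩ Callum ∩ Beatriz ∩ Carol ∩ Sofia: 09:40-11:05, 13:10-16:40.
So the common availability across everyone is 09:40-11:05, 13:10-16:40.

09:40-11:05, 13:10-16:40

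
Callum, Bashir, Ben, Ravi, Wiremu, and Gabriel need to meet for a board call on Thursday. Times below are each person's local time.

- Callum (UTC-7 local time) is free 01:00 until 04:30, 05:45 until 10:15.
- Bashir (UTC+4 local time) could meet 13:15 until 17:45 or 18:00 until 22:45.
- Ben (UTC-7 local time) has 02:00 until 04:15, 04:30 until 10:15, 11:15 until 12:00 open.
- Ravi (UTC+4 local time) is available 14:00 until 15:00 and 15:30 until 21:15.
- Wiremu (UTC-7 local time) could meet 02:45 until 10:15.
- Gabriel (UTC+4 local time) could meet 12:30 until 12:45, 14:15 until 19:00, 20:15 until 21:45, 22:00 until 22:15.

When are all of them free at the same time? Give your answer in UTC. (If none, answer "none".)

Callum in UTC: 08:00-11:30, 12:45-17:15 (add 7h to convert from UTC-7).
Bashir in UTC: 09:15-13:45, 14:00-18:45 (subtract 4h to convert from UTC+4).
Ben in UTC: 09:00-11:15, 11:30-17:15, 18:15-19:00 (add 7h to convert from UTC-7).
Ravi in UTC: 10:00-11:00, 11:30-17:15 (subtract 4h to convert from UTC+4).
Wiremu in UTC: 09:45-17:15 (add 7h to convert from UTC-7).
Gabriel in UTC: 08:30-08:45, 10:15-15:00, 16:15-17:45, 18:00-18:15 (subtract 4h to convert from UTC+4).
Callum ∩ Bashir: 09:15-11:30, 12:45-13:45, 14:00-17:15.
Callum ∩ Bashir ∩ Ben: 09:15-11:15, 12:45-13:45, 14:00-17:15.
Callum ∩ Bashir ∩ Ben ∩ Ravi: 10:00-11:00, 12:45-13:45, 14:00-17:15.
Callum ∩ Bashir ∩ Ben ∩ Ravi ∩ Wiremu: 10:00-11:00, 12:45-13:45, 14:00-17:15.
Callum ∩ Bashir ∩ Ben ∩ Ravi ∩ Wiremu ∩ Gabriel: 10:15-11:00, 12:45-13:45, 14:00-15:00, 16:15-17:15.

10:15-11:00, 12:45-13:45, 14:00-15:00, 16:15-17:15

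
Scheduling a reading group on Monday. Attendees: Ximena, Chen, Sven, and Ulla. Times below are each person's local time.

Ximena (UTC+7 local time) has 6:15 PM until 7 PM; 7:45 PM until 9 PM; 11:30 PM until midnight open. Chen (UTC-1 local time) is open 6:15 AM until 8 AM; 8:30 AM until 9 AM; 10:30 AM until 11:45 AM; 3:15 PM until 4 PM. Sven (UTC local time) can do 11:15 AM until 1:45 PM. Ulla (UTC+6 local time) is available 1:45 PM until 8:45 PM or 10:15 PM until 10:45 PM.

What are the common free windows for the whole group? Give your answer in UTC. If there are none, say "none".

Ximena in UTC: 11:15-12:00, 12:45-14:00, 16:30-17:00 (subtract 7h to convert from UTC+7).
Chen in UTC: 07:15-09:00, 09:30-10:00, 11:30-12:45, 16:15-17:00 (add 1h to convert from UTC-1).
Sven in UTC: 11:15-13:45.
Ulla in UTC: 07:45-14:45, 16:15-16:45 (subtract 6h to convert from UTC+6).
Ximena ∩ Chen: 11:30-12:00, 16:30-17:00.
Ximena ∩ Chen ∩ Sven: 11:30-12:00.
Ximena ∩ Chen ∩ Sven ∩ Ulla: 11:30-12:00.

11:30-12:00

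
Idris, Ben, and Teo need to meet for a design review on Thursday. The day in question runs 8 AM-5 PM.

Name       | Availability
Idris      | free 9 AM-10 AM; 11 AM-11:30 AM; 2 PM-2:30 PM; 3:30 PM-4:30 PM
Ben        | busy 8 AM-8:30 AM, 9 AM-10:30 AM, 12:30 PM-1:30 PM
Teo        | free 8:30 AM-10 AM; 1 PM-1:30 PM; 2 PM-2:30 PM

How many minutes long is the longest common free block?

30

Idris free: 09:00-10:00, 11:00-11:30, 14:00-14:30, 15:30-16:30.
Ben free: 08:30-09:00, 10:30-12:30, 13:30-17:00 (invert busy blocks within the working day).
Teo free: 08:30-10:00, 13:00-13:30, 14:00-14:30.
Idris ∩ Ben: 11:00-11:30, 14:00-14:30, 15:30-16:30.
Idris ∩ Ben ∩ Teo: 14:00-14:30.
The longest is 14:00-14:30 at 30 minutes.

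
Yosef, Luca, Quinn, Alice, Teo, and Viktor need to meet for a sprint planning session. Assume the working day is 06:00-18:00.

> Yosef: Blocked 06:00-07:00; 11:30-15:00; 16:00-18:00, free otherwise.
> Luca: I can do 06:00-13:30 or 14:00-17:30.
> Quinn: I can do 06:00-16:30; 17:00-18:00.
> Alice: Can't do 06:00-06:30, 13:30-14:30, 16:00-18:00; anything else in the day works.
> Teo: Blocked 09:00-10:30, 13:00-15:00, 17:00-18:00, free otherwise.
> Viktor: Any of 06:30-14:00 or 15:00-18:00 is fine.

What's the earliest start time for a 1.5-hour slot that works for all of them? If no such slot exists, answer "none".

Yosef free: 07:00-11:30, 15:00-16:00 (invert busy blocks within the working day).
Luca free: 06:00-13:30, 14:00-17:30.
Quinn free: 06:00-16:30, 17:00-18:00.
Alice free: 06:30-13:30, 14:30-16:00 (invert busy blocks within the working day).
Teo free: 06:00-09:00, 10:30-13:00, 15:00-17:00 (invert busy blocks within the working day).
Viktor free: 06:30-14:00, 15:00-18:00.
Yosef ∩ Luca: 07:00-11:30, 15:00-16:00.
Yosef ∩ Luca ∩ Quinn: 07:00-11:30, 15:00-16:00.
Yosef ∩ Luca ∩ Quinn ∩ Alice: 07:00-11:30, 15:00-16:00.
Yosef ∩ Luca ∩ Quinn ∩ Alice ∩ Teo: 07:00-09:00, 10:30-11:30, 15:00-16:00.
Yosef ∩ Luca ∩ Quinn ∩ Alice ∩ Teo ∩ Viktor: 07:00-09:00, 10:30-11:30, 15:00-16:00.
The first common window of at least 90 minutes is 07:00-09:00, so the earliest start is 07:00.

07:00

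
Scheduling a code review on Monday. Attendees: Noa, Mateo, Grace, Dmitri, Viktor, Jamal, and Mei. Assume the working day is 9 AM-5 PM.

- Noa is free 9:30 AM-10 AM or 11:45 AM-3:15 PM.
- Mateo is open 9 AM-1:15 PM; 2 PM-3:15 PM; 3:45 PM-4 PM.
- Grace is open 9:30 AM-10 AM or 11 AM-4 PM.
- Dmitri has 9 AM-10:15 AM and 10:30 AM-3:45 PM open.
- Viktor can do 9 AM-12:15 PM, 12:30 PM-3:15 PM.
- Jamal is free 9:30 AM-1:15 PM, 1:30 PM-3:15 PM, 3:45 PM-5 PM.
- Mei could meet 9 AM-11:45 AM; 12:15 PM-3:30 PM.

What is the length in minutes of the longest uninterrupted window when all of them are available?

Noa ∩ Mateo: 09:30-10:00, 11:45-13:15, 14:00-15:15.
Noa ∩ Mateo ∩ Grace: 09:30-10:00, 11:45-13:15, 14:00-15:15.
Noa ∩ Mateo ∩ Grace ∩ Dmitri: 09:30-10:00, 11:45-13:15, 14:00-15:15.
Noa ∩ Mateo ∩ Grace ∩ Dmitri ∩ Viktor: 09:30-10:00, 11:45-12:15, 12:30-13:15, 14:00-15:15.
Noa ∩ Mateo ∩ Grace ∩ Dmitri ∩ Viktor ∩ Jamal: 09:30-10:00, 11:45-12:15, 12:30-13:15, 14:00-15:15.
Noa ∩ Mateo ∩ Grace ∩ Dmitri ∩ Viktor ∩ Jamal ∩ Mei: 09:30-10:00, 12:30-13:15, 14:00-15:15.
Those are the intersection windows.
The longest is 14:00-15:15 at 75 minutes.

75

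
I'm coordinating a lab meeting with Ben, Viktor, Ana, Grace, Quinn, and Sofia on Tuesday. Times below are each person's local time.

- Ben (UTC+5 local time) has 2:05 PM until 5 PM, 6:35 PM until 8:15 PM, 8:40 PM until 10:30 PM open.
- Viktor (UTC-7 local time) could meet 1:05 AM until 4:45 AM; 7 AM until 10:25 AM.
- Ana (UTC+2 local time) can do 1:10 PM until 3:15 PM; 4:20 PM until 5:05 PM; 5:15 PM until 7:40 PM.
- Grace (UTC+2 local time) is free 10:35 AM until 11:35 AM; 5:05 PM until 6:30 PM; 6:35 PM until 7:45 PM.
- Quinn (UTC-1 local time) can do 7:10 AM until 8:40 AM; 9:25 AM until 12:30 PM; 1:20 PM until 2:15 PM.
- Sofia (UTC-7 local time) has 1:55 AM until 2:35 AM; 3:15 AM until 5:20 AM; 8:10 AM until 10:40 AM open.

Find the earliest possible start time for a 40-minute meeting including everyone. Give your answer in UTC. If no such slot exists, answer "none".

Ben in UTC: 09:05-12:00, 13:35-15:15, 15:40-17:30 (subtract 5h to convert from UTC+5).
Viktor in UTC: 08:05-11:45, 14:00-17:25 (add 7h to convert from UTC-7).
Ana in UTC: 11:10-13:15, 14:20-15:05, 15:15-17:40 (subtract 2h to convert from UTC+2).
Grace in UTC: 08:35-09:35, 15:05-16:30, 16:35-17:45 (subtract 2h to convert from UTC+2).
Quinn in UTC: 08:10-09:40, 10:25-13:30, 14:20-15:15 (add 1h to convert from UTC-1).
Sofia in UTC: 08:55-09:35, 10:15-12:20, 15:10-17:40 (add 7h to convert from UTC-7).
Ben ∩ Viktor: 09:05-11:45, 14:00-15:15, 15:40-17:25.
Ben ∩ Viktor ∩ Ana: 11:10-11:45, 14:20-15:05, 15:40-17:25.
Ben ∩ Viktor ∩ Ana ∩ Grace: 15:40-16:30, 16:35-17:25.
Ben ∩ Viktor ∩ Ana ∩ Grace ∩ Quinn: ∅.
Ben ∩ Viktor ∩ Ana ∩ Grace ∩ Quinn ∩ Sofia: ∅.
There is no time when everyone is free.
No common window is at least 40 minutes long.

none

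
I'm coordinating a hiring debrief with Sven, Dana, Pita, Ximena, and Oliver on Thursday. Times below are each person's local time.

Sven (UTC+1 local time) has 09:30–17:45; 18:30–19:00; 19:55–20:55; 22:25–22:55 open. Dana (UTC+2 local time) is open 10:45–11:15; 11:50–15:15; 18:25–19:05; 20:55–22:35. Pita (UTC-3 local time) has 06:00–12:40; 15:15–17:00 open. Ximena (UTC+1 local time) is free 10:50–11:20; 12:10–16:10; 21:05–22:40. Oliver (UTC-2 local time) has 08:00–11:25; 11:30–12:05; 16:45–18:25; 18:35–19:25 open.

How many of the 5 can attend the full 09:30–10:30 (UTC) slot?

Sven in UTC: 08:30-16:45, 17:30-18:00, 18:55-19:55, 21:25-21:55 (subtract 1h to convert from UTC+1).
Dana in UTC: 08:45-09:15, 09:50-13:15, 16:25-17:05, 18:55-20:35 (subtract 2h to convert from UTC+2).
Pita in UTC: 09:00-15:40, 18:15-20:00 (add 3h to convert from UTC-3).
Ximena in UTC: 09:50-10:20, 11:10-15:10, 20:05-21:40 (subtract 1h to convert from UTC+1).
Oliver in UTC: 10:00-13:25, 13:30-14:05, 18:45-20:25, 20:35-21:25 (add 2h to convert from UTC-2).
Sven and Pita can make the full 09:30-10:30 slot — that's 2.

2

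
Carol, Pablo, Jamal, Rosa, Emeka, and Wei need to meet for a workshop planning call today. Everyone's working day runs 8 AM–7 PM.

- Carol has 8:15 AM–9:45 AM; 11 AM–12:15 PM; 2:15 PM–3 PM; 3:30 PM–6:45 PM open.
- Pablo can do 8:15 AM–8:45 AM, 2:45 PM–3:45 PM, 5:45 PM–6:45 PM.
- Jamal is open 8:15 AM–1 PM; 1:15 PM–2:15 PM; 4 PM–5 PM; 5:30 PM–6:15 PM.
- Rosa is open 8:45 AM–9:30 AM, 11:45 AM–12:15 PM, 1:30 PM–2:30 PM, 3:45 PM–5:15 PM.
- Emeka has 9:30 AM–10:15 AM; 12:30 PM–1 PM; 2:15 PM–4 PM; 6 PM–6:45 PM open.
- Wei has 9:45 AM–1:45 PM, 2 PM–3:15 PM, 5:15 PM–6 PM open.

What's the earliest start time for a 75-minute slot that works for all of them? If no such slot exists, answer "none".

Carol ∩ Pablo: 08:15-08:45, 14:45-15:00, 15:30-15:45, 17:45-18:45.
Carol ∩ Pablo ∩ Jamal: 08:15-08:45, 17:45-18:15.
Carol ∩ Pablo ∩ Jamal ∩ Rosa: ∅.
Carol ∩ Pablo ∩ Jamal ∩ Rosa ∩ Emeka: ∅.
Carol ∩ Pablo ∩ Jamal ∩ Rosa ∩ Emeka ∩ Wei: ∅.
There is no time when everyone is free.
No common window is at least 75 minutes long.

none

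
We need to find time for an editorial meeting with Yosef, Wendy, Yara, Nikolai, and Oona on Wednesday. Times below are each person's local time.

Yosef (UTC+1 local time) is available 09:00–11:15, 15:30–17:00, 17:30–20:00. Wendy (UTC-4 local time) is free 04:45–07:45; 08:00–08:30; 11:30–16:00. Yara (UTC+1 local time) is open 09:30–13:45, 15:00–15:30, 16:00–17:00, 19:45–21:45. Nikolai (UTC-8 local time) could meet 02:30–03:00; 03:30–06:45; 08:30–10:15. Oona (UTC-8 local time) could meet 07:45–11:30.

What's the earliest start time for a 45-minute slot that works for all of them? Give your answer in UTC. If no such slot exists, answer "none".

none

Yosef in UTC: 08:00-10:15, 14:30-16:00, 16:30-19:00 (subtract 1h to convert from UTC+1).
Wendy in UTC: 08:45-11:45, 12:00-12:30, 15:30-20:00 (add 4h to convert from UTC-4).
Yara in UTC: 08:30-12:45, 14:00-14:30, 15:00-16:00, 18:45-20:45 (subtract 1h to convert from UTC+1).
Nikolai in UTC: 10:30-11:00, 11:30-14:45, 16:30-18:15 (add 8h to convert from UTC-8).
Oona in UTC: 15:45-19:30 (add 8h to convert from UTC-8).
Yosef ∩ Wendy: 08:45-10:15, 15:30-16:00, 16:30-19:00.
Yosef ∩ Wendy ∩ Yara: 08:45-10:15, 15:30-16:00, 18:45-19:00.
Yosef ∩ Wendy ∩ Yara ∩ Nikolai: ∅.
Yosef ∩ Wendy ∩ Yara ∩ Nikolai ∩ Oona: ∅.
There is no time when everyone is free.
No common window is at least 45 minutes long.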